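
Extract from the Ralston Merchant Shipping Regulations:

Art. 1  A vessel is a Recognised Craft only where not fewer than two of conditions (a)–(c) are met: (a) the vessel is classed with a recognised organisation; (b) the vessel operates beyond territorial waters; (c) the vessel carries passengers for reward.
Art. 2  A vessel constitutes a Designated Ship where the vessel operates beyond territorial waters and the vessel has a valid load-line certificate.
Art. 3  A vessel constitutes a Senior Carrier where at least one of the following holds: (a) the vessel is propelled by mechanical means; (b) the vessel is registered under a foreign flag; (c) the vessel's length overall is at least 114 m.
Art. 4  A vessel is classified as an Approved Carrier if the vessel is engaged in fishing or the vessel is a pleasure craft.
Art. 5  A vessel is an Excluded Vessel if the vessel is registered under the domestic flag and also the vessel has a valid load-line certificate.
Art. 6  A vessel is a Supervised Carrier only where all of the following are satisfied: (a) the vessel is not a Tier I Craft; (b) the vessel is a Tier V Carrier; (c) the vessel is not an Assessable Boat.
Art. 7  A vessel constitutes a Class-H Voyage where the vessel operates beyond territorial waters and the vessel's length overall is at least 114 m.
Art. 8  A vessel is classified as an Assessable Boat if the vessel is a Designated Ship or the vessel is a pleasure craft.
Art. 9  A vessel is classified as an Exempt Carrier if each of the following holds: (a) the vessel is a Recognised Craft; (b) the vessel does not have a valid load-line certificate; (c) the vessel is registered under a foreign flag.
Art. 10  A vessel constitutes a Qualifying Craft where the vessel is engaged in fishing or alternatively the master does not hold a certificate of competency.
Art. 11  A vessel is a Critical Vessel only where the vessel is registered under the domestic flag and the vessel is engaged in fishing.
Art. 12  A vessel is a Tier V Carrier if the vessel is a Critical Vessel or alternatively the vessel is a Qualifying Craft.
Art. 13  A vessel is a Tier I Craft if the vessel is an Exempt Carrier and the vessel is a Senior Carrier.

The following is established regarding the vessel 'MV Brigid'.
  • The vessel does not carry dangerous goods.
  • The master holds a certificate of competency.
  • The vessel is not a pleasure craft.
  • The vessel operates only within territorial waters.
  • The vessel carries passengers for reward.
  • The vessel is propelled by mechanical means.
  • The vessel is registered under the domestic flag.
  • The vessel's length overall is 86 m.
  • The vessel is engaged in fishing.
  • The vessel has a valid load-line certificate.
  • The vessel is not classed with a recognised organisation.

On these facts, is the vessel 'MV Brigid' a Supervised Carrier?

Under article 1: the vessel is classed with a recognised organisation? no; the vessel operates beyond territorial waters? no; the vessel carries passengers for reward? yes — 1 of 3 hold (need ≥2) → not satisfied.
Under article 9: Recognised Craft (article 1)? no; and the vessel does not have a valid load-line certificate? no; and the vessel is registered under a foreign flag? no. So the vessel is not an Exempt Carrier.
Under article 3: the vessel is propelled by mechanical means? yes; or the vessel is registered under a foreign flag? no; or vessel's length overall: 86 m ≥ 114 m? no. So the vessel is a Senior Carrier.
Under article 13: Exempt Carrier (article 9)? no; and Senior Carrier (article 3)? yes. So the vessel is not a Tier I Craft.
Under article 11: the vessel is registered under the domestic flag? yes; and the vessel is engaged in fishing? yes. So the vessel is a Critical Vessel.
Under article 10: the vessel is engaged in fishing? yes; or the master does not hold a certificate of competency? no. So the vessel is a Qualifying Craft.
Under article 12: Critical Vessel (article 11)? yes; or Qualifying Craft (article 10)? yes. So the vessel is a Tier V Carrier.
Under article 2: the vessel operates beyond territorial waters? no; and the vessel has a valid load-line certificate? yes. So the vessel is not a Designated Ship.
Under article 8: Designated Ship (article 2)? no; or the vessel is a pleasure craft? no. So the vessel is not an Assessable Boat.
Under article 6: not a Tier I Craft (article 13)? yes; and Tier V Carrier (article 12)? yes; and not an Assessable Boat (article 8)? yes. So the vessel is a Supervised Carrier.

Yes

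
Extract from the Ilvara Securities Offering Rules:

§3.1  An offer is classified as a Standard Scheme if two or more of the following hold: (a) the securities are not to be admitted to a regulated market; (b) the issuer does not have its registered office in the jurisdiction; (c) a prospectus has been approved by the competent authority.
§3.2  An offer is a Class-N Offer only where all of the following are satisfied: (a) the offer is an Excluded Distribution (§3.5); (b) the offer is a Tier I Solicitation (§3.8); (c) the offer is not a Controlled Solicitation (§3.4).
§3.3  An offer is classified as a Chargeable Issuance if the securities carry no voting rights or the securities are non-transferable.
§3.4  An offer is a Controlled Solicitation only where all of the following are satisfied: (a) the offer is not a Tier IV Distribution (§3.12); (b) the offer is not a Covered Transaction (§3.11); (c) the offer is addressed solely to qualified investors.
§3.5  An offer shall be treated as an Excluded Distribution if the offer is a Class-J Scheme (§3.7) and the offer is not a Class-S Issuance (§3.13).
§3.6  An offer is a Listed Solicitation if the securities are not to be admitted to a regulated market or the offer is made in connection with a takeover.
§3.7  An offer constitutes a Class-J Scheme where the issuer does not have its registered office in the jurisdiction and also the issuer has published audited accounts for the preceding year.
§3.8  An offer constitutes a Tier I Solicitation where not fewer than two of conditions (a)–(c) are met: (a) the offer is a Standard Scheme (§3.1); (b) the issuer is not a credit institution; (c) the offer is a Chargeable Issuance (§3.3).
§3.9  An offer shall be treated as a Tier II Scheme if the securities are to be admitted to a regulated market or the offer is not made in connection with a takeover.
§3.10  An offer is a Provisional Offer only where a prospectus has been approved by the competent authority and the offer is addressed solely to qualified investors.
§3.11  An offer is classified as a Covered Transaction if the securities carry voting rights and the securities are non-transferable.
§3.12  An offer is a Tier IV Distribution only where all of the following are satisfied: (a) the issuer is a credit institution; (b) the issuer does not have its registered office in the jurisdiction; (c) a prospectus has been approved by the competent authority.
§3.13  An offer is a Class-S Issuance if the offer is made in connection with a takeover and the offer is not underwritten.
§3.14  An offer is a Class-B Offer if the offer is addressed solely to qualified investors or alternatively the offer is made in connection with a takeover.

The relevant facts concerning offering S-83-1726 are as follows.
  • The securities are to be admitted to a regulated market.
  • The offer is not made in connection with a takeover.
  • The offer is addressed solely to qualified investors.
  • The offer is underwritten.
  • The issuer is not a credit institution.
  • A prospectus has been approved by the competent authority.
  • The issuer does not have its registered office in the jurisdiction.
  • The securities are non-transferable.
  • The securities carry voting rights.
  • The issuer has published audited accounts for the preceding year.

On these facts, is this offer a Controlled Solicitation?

No

Under §3.12: the issuer is a credit institution? no; and the issuer does not have its registered office in the jurisdiction? yes; and a prospectus has been approved by the competent authority? yes. So the offer is not a Tier IV Distribution.
Under §3.11: the securities carry voting rights? yes; and the securities are non-transferable? yes. So the offer is a Covered Transaction.
Under §3.4: not a Tier IV Distribution (§3.12)? yes; and not a Covered Transaction (§3.11)? no; and the offer is addressed solely to qualified investors? yes. So the offer is not a Controlled Solicitation.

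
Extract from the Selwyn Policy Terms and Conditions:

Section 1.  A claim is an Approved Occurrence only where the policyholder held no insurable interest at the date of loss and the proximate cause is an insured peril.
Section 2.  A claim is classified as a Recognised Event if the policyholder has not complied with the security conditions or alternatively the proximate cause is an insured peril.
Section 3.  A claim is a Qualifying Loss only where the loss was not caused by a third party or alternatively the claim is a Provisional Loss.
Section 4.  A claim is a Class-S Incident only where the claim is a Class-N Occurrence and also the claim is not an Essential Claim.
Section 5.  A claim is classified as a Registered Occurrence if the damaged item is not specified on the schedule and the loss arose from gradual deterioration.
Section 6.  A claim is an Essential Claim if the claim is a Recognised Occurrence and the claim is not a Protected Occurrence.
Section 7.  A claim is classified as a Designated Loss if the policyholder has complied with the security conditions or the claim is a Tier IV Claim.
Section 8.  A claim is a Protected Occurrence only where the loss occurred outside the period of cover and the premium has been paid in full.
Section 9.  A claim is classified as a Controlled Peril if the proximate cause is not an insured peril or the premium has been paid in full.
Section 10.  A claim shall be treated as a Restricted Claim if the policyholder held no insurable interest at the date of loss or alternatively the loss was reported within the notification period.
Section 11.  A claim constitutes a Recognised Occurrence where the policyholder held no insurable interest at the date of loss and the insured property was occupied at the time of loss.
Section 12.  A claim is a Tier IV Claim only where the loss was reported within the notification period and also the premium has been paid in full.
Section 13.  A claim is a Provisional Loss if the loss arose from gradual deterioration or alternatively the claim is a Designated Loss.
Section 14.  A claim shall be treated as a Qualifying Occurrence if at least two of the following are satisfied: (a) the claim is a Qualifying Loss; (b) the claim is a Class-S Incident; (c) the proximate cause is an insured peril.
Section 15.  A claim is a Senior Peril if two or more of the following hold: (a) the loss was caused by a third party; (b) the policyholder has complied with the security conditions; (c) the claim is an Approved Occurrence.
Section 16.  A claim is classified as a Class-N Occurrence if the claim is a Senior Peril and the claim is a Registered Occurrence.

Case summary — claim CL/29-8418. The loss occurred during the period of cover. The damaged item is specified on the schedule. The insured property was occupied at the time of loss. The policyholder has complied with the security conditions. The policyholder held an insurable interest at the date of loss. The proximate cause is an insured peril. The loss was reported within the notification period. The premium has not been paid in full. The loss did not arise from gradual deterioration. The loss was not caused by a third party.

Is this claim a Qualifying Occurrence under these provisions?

Under section 12: the loss was reported within the notification period? yes; and the premium has been paid in full? no. So the claim is not a Tier IV Claim.
Under section 7: the policyholder has complied with the security conditions? yes; or Tier IV Claim (section 12)? no. So the claim is a Designated Loss.
Under section 13: the loss arose from gradual deterioration? no; or Designated Loss (section 7)? yes. So the claim is a Provisional Loss.
Under section 3: the loss was not caused by a third party? yes; or Provisional Loss (section 13)? yes. So the claim is a Qualifying Loss.
Under section 1: the policyholder held no insurable interest at the date of loss? no; and the proximate cause is an insured peril? yes. So the claim is not an Approved Occurrence.
Under section 15: the loss was caused by a third party? no; the policyholder has complied with the security conditions? yes; Approved Occurrence (section 1)? no — 1 of 3 hold (need ≥2) → not satisfied.
Under section 5: the damaged item is not specified on the schedule? no; and the loss arose from gradual deterioration? no. So the claim is not a Registered Occurrence.
Under section 16: Senior Peril (section 15)? no; and Registered Occurrence (section 5)? no. So the claim is not a Class-N Occurrence.
Under section 11: the policyholder held no insurable interest at the date of loss? no; and the insured property was occupied at the time of loss? yes. So the claim is not a Recognised Occurrence.
Under section 8: the loss occurred outside the period of cover? no; and the premium has been paid in full? no. So the claim is not a Protected Occurrence.
Under section 6: Recognised Occurrence (section 11)? no; and not a Protected Occurrence (section 8)? yes. So the claim is not an Essential Claim.
Under section 4: Class-N Occurrence (section 16)? no; and not an Essential Claim (section 6)? yes. So the claim is not a Class-S Incident.
Under section 14: Qualifying Loss (section 3)? yes; Class-S Incident (section 4)? no; the proximate cause is an insured peril? yes — 2 of 3 hold (need ≥2) → satisfied.

Yes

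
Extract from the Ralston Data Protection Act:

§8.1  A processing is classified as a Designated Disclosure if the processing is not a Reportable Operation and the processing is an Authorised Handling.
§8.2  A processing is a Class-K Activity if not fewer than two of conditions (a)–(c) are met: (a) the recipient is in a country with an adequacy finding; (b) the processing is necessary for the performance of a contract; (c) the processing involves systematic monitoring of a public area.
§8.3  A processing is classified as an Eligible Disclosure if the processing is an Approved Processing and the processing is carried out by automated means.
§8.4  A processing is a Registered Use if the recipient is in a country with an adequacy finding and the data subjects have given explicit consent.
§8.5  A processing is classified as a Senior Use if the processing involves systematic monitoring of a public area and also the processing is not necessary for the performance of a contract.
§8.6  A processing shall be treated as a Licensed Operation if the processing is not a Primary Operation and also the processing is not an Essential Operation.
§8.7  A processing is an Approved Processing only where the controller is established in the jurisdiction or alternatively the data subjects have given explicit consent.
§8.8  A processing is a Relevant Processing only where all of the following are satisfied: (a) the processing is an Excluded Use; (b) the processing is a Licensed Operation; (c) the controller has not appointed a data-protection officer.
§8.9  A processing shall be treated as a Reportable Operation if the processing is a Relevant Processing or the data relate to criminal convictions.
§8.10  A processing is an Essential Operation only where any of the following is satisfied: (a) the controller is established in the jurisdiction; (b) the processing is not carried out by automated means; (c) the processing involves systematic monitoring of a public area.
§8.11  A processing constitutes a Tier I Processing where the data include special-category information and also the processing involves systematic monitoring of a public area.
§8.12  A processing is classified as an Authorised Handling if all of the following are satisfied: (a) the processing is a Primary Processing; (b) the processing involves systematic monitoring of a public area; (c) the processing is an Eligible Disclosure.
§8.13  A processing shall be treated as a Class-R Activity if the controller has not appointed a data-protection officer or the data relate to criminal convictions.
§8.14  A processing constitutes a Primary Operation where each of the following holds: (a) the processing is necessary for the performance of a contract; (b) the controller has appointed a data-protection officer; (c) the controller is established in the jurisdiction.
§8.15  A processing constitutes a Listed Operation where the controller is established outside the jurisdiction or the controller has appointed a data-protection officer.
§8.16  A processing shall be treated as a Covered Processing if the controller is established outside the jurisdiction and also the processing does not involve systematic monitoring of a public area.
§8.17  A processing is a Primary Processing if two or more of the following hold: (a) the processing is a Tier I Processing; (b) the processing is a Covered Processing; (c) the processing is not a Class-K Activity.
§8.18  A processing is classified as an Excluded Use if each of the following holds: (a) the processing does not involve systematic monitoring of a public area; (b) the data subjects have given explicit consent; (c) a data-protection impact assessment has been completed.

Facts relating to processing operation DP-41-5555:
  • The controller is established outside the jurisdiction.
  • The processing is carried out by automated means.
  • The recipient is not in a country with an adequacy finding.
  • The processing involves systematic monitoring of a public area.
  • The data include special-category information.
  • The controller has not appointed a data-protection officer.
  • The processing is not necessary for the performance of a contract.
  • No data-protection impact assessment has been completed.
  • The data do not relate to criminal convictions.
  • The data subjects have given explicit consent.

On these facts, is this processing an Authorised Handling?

Under §8.11: the data include special-category information? yes; and the processing involves systematic monitoring of a public area? yes. So the processing is a Tier I Processing.
Under §8.16: the controller is established outside the jurisdiction? yes; and the processing does not involve systematic monitoring of a public area? no. So the processing is not a Covered Processing.
Under §8.2: the recipient is in a country with an adequacy finding? no; the processing is necessary for the performance of a contract? no; the processing involves systematic monitoring of a public area? yes — 1 of 3 hold (need ≥2) → not satisfied.
Under §8.17: Tier I Processing (§8.11)? yes; Covered Processing (§8.16)? no; not a Class-K Activity (§8.2)? yes — 2 of 3 hold (need ≥2) → satisfied.
Under §8.7: the controller is established in the jurisdiction? no; or the data subjects have given explicit consent? yes. So the processing is an Approved Processing.
Under §8.3: Approved Processing (§8.7)? yes; and the processing is carried out by automated means? yes. So the processing is an Eligible Disclosure.
Under §8.12: Primary Processing (§8.17)? yes; and the processing involves systematic monitoring of a public area? yes; and Eligible Disclosure (§8.3)? yes. So the processing is an Authorised Handling.

Yes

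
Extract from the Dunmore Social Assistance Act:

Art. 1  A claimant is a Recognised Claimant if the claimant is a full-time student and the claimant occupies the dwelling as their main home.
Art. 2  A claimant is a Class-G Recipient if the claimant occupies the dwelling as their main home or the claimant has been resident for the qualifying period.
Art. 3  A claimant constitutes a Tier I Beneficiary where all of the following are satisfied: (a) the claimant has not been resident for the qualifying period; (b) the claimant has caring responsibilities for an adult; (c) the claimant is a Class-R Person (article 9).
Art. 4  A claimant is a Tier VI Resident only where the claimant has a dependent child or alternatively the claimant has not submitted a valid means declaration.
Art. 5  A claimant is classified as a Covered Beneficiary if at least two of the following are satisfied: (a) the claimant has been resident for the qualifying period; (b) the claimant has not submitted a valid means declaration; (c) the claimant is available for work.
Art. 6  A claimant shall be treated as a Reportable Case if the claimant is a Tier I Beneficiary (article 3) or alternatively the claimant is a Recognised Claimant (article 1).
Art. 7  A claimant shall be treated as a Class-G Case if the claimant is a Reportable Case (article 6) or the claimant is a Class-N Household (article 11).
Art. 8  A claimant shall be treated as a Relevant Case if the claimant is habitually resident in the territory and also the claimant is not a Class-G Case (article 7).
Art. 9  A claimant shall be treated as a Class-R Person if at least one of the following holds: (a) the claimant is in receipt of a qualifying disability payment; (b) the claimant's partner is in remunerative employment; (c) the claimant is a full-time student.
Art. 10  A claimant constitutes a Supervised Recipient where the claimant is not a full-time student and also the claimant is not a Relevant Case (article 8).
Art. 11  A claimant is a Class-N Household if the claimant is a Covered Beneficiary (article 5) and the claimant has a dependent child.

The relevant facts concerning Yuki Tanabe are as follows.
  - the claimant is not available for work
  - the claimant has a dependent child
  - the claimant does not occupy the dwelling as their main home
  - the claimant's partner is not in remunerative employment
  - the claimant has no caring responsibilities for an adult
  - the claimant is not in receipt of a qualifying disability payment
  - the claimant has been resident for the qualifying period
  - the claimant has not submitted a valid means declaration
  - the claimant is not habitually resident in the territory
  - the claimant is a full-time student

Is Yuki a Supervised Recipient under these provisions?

No

article 9 — Class-R Person: [the claimant is in receipt of a qualifying disability payment? no] OR [the claimant's partner is in remunerative employment? no] OR [the claimant is a full-time student? yes] → satisfied.
article 3 — Tier I Beneficiary: [the claimant has not been resident for the qualifying period? no] AND [the claimant has caring responsibilities for an adult? no] AND [Class-R Person (article 9)? yes] → not satisfied.
article 1 — Recognised Claimant: [the claimant is a full-time student? yes] AND [the claimant occupies the dwelling as their main home? no] → not satisfied.
article 6 — Reportable Case: [Tier I Beneficiary (article 3)? no] OR [Recognised Claimant (article 1)? no] → not satisfied.
article 5 — Covered Beneficiary: the claimant has been resident for the qualifying period? yes; the claimant has not submitted a valid means declaration? yes; the claimant is available for work? no — 2 of 3 hold (need ≥2) → satisfied.
article 11 — Class-N Household: [Covered Beneficiary (article 5)? yes] AND [the claimant has a dependent child? yes] → satisfied.
article 7 — Class-G Case: [Reportable Case (article 6)? no] OR [Class-N Household (article 11)? yes] → satisfied.
article 8 — Relevant Case: [the claimant is habitually resident in the territory? no] AND [not a Class-G Case (article 7)? no] → not satisfied.
article 10 — Supervised Recipient: [the claimant is not a full-time student? no] AND [not a Relevant Case (article 8)? yes] → not satisfied.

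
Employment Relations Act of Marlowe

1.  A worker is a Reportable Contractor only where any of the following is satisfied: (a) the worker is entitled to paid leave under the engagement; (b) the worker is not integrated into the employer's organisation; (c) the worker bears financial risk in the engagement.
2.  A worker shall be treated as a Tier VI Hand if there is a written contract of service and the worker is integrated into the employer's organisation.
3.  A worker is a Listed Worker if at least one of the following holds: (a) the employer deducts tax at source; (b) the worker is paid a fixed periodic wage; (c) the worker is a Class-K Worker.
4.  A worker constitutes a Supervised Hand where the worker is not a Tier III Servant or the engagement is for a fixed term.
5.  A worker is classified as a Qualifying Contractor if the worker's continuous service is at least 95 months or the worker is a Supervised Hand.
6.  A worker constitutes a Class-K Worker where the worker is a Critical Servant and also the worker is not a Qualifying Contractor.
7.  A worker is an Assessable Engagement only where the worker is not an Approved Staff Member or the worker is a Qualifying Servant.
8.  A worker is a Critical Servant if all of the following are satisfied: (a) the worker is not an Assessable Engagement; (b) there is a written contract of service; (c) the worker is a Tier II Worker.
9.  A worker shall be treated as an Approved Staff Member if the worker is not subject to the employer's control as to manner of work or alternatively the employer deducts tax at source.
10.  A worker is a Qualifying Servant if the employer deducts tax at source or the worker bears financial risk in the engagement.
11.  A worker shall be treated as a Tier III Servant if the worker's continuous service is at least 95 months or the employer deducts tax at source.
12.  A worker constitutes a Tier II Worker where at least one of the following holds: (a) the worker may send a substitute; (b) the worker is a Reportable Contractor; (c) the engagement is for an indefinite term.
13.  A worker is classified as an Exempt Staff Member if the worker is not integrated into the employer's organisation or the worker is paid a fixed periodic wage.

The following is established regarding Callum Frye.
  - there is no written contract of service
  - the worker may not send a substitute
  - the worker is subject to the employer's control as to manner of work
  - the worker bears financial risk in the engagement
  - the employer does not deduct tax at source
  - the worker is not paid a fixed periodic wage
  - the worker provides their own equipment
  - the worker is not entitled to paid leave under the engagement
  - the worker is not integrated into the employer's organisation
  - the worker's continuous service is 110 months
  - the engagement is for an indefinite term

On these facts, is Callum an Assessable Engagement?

Under paragraph 9: the worker is not subject to the employer's control as to manner of work? no; or the employer deducts tax at source? no. So the worker is not an Approved Staff Member.
Under paragraph 10: the employer deducts tax at source? no; or the worker bears financial risk in the engagement? yes. So the worker is a Qualifying Servant.
Under paragraph 7: not an Approved Staff Member (paragraph 9)? yes; or Qualifying Servant (paragraph 10)? yes. So the worker is an Assessable Engagement.

Yes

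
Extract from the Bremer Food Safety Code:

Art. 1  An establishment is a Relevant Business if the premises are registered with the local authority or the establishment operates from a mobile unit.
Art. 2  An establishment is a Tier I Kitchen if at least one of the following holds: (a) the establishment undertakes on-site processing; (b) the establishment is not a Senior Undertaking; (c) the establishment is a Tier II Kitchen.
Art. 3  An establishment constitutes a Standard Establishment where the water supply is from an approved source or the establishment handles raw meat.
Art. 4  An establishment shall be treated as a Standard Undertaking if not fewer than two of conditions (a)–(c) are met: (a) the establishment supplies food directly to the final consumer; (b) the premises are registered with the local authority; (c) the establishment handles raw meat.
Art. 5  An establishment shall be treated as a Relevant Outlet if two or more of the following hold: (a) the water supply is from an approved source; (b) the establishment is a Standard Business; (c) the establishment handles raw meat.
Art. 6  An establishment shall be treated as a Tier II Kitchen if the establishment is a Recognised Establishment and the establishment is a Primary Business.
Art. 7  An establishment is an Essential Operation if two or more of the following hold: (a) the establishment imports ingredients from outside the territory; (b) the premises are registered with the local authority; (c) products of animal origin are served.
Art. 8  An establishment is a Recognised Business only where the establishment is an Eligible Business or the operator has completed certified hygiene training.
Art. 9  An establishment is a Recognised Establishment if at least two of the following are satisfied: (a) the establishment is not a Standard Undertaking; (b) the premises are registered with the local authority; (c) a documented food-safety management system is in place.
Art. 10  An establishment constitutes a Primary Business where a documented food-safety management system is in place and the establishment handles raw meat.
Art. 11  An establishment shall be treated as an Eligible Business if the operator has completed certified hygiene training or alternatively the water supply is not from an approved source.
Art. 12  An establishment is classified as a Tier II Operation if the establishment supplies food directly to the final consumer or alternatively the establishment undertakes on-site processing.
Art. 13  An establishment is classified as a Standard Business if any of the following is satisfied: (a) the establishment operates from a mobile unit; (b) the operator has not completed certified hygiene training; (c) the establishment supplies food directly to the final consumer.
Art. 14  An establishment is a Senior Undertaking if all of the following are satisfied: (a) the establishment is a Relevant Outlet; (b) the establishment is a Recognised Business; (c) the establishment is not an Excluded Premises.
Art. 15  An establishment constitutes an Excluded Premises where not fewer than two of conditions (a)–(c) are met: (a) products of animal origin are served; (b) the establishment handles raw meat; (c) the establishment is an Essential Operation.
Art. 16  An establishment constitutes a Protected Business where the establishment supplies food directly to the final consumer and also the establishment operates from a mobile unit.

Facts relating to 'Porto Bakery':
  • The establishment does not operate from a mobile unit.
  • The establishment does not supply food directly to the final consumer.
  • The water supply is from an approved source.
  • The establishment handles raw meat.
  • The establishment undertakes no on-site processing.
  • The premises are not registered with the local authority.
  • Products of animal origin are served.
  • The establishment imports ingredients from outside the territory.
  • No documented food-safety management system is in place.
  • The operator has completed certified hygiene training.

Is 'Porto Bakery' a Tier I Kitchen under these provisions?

Yes

article 13 — Standard Business: [the establishment operates from a mobile unit? no] OR [the operator has not completed certified hygiene training? no] OR [the establishment supplies food directly to the final consumer? no] → not satisfied.
article 5 — Relevant Outlet: the water supply is from an approved source? yes; Standard Business (article 13)? no; the establishment handles raw meat? yes — 2 of 3 hold (need ≥2) → satisfied.
article 11 — Eligible Business: [the operator has completed certified hygiene training? yes] OR [the water supply is not from an approved source? no] → satisfied.
article 8 — Recognised Business: [Eligible Business (article 11)? yes] OR [the operator has completed certified hygiene training? yes] → satisfied.
article 7 — Essential Operation: the establishment imports ingredients from outside the territory? yes; the premises are registered with the local authority? no; products of animal origin are served? yes — 2 of 3 hold (need ≥2) → satisfied.
article 15 — Excluded Premises: products of animal origin are served? yes; the establishment handles raw meat? yes; Essential Operation (article 7)? yes — 3 of 3 hold (need ≥2) → satisfied.
article 14 — Senior Undertaking: [Relevant Outlet (article 5)? yes] AND [Recognised Business (article 8)? yes] AND [not an Excluded Premises (article 15)? no] → not satisfied.
article 4 — Standard Undertaking: the establishment supplies food directly to the final consumer? no; the premises are registered with the local authority? no; the establishment handles raw meat? yes — 1 of 3 hold (need ≥2) → not satisfied.
article 9 — Recognised Establishment: not a Standard Undertaking (article 4)? yes; the premises are registered with the local authority? no; a documented food-safety management system is in place? no — 1 of 3 hold (need ≥2) → not satisfied.
article 10 — Primary Business: [a documented food-safety management system is in place? no] AND [the establishment handles raw meat? yes] → not satisfied.
article 6 — Tier II Kitchen: [Recognised Establishment (article 9)? no] AND [Primary Business (article 10)? no] → not satisfied.
article 2 — Tier I Kitchen: [the establishment undertakes on-site processing? no] OR [not a Senior Undertaking (article 14)? yes] OR [Tier II Kitchen (article 6)? no] → satisfied.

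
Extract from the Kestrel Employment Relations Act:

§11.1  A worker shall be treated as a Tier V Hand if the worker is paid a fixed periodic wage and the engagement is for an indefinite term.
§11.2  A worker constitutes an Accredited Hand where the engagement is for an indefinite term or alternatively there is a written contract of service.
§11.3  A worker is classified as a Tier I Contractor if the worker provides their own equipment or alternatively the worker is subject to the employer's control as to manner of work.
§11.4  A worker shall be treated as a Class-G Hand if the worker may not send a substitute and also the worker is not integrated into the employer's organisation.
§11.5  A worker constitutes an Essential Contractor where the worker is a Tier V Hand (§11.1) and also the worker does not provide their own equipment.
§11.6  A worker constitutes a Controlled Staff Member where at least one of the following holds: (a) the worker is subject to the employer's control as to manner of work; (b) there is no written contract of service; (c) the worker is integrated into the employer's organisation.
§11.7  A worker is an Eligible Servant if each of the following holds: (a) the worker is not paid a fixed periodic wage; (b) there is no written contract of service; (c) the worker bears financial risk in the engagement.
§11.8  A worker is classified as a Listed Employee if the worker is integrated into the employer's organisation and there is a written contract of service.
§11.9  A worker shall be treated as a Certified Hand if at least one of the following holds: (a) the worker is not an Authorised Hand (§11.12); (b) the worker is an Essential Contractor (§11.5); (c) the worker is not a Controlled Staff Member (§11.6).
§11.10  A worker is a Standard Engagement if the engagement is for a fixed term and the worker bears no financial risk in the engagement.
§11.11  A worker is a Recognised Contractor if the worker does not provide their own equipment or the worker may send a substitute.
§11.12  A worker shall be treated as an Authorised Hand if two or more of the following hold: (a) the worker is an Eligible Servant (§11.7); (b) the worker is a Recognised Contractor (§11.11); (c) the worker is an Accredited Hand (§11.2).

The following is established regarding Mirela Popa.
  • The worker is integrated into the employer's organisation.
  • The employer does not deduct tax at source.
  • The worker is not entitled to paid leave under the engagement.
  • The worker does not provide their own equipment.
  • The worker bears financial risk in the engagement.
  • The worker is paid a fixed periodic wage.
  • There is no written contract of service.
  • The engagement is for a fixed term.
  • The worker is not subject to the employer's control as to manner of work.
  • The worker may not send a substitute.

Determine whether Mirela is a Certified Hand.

Under §11.7: the worker is not paid a fixed periodic wage? no; and there is no written contract of service? yes; and the worker bears financial risk in the engagement? yes. So the worker is not an Eligible Servant.
Under §11.11: the worker does not provide their own equipment? yes; or the worker may send a substitute? no. So the worker is a Recognised Contractor.
Under §11.2: the engagement is for an indefinite term? no; or there is a written contract of service? no. So the worker is not an Accredited Hand.
Under §11.12: Eligible Servant (§11.7)? no; Recognised Contractor (§11.11)? yes; Accredited Hand (§11.2)? no — 1 of 3 hold (need ≥2) → not satisfied.
Under §11.1: the worker is paid a fixed periodic wage? yes; and the engagement is for an indefinite term? no. So the worker is not a Tier V Hand.
Under §11.5: Tier V Hand (§11.1)? no; and the worker does not provide their own equipment? yes. So the worker is not an Essential Contractor.
Under §11.6: the worker is subject to the employer's control as to manner of work? no; or there is no written contract of service? yes; or the worker is integrated into the employer's organisation? yes. So the worker is a Controlled Staff Member.
Under §11.9: not an Authorised Hand (§11.12)? yes; or Essential Contractor (§11.5)? no; or not a Controlled Staff Member (§11.6)? no. So the worker is a Certified Hand.

Yes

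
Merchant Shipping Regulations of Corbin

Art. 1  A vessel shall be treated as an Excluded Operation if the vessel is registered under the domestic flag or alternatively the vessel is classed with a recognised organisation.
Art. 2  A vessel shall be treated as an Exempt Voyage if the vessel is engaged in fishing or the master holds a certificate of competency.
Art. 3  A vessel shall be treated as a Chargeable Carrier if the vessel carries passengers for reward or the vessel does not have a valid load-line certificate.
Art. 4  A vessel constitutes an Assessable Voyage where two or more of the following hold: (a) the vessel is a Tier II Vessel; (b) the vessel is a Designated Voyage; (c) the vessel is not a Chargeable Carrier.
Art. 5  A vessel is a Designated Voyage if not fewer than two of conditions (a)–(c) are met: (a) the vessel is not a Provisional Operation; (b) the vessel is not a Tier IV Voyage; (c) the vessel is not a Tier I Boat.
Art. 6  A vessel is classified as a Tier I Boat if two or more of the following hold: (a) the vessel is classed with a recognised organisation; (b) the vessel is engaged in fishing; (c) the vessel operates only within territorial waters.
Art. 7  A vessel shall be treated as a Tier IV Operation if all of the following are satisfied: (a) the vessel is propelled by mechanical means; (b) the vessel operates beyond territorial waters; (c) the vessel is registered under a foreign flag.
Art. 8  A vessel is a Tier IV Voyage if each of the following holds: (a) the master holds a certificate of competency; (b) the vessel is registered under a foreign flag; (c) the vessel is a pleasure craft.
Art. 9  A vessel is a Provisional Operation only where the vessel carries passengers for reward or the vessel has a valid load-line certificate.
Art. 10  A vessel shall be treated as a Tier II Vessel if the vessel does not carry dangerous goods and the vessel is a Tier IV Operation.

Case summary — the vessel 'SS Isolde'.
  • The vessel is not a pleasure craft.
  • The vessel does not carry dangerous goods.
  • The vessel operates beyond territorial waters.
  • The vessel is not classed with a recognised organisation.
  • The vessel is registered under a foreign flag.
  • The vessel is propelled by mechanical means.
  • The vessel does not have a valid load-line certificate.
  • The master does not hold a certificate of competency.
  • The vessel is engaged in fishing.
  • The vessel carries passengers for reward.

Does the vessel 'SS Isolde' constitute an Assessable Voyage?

Yes

article 7 — Tier IV Operation: [the vessel is propelled by mechanical means? yes] AND [the vessel operates beyond territorial waters? yes] AND [the vessel is registered under a foreign flag? yes] → satisfied.
article 10 — Tier II Vessel: [the vessel does not carry dangerous goods? yes] AND [Tier IV Operation (article 7)? yes] → satisfied.
article 9 — Provisional Operation: [the vessel carries passengers for reward? yes] OR [the vessel has a valid load-line certificate? no] → satisfied.
article 8 — Tier IV Voyage: [the master holds a certificate of competency? no] AND [the vessel is registered under a foreign flag? yes] AND [the vessel is a pleasure craft? no] → not satisfied.
article 6 — Tier I Boat: the vessel is classed with a recognised organisation? no; the vessel is engaged in fishing? yes; the vessel operates only within territorial waters? no — 1 of 3 hold (need ≥2) → not satisfied.
article 5 — Designated Voyage: not a Provisional Operation (article 9)? no; not a Tier IV Voyage (article 8)? yes; not a Tier I Boat (article 6)? yes — 2 of 3 hold (need ≥2) → satisfied.
article 3 — Chargeable Carrier: [the vessel carries passengers for reward? yes] OR [the vessel does not have a valid load-line certificate? yes] → satisfied.
article 4 — Assessable Voyage: Tier II Vessel (article 10)? yes; Designated Voyage (article 5)? yes; not a Chargeable Carrier (article 3)? no — 2 of 3 hold (need ≥2) → satisfied.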